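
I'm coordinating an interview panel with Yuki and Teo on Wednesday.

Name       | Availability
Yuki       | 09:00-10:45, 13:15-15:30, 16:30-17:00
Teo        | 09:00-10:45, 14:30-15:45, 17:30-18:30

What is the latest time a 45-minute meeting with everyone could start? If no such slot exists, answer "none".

14:45

Yuki ∩ Teo: 09:00-10:45, 14:30-15:30.
So the common availability across everyone is 09:00-10:45, 14:30-15:30.
The last common window of at least 45 minutes is 14:30-15:30; a 45-minute meeting can start as late as 14:45 and still end by 15:30.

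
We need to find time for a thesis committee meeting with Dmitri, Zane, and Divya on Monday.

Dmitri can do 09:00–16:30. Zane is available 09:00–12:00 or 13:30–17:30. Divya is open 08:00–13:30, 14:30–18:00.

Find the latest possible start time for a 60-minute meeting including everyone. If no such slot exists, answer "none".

Dmitri ∩ Zane: 09:00-12:00, 13:30-16:30.
Dmitri ∩ Zane ∩ Divya: 09:00-12:00, 14:30-16:30.
The last common window of at least 60 minutes is 14:30-16:30; a 60-minute meeting can start as late as 15:30 and still end by 16:30.

15:30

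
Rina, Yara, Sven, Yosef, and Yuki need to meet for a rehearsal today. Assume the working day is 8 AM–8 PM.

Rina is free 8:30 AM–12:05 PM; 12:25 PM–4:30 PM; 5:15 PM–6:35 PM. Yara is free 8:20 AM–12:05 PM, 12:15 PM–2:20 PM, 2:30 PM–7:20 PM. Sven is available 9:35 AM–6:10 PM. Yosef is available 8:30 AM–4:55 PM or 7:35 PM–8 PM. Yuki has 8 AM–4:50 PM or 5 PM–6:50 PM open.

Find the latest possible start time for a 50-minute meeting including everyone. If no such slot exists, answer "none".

15:40

Rina ∩ Yara: 08:30-12:05, 12:25-14:20, 14:30-16:30, 17:15-18:35.
Rina ∩ Yara ∩ Sven: 09:35-12:05, 12:25-14:20, 14:30-16:30, 17:15-18:10.
Rina ∩ Yara ∩ Sven ∩ Yosef: 09:35-12:05, 12:25-14:20, 14:30-16:30.
Rina ∩ Yara ∩ Sven ∩ Yosef ∩ Yuki: 09:35-12:05, 12:25-14:20, 14:30-16:30.
The last common window of at least 50 minutes is 14:30-16:30; a 50-minute meeting can start as late as 15:40 and still end by 16:30.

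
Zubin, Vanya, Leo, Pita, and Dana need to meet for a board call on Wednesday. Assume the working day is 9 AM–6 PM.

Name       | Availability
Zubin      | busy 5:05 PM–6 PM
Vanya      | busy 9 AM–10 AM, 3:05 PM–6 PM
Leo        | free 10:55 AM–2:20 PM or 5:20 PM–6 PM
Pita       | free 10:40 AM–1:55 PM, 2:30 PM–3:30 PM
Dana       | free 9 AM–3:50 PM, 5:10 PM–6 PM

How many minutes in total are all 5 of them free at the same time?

Zubin free: 09:00-17:05 (invert busy blocks within the working day).
Vanya free: 10:00-15:05 (invert busy blocks within the working day).
Leo free: 10:55-14:20, 17:20-18:00.
Pita free: 10:40-13:55, 14:30-15:30.
Dana free: 09:00-15:50, 17:10-18:00.
Zubin ∩ Vanya: 10:00-15:05.
Zubin ∩ Vanya ∩ Leo: 10:55-14:20.
Zubin ∩ Vanya ∩ Leo ∩ Pita: 10:55-13:55.
Zubin ∩ Vanya ∩ Leo ∩ Pita ∩ Dana: 10:55-13:55.
Those are the intersection windows.
That's a single block of 180 minutes.

180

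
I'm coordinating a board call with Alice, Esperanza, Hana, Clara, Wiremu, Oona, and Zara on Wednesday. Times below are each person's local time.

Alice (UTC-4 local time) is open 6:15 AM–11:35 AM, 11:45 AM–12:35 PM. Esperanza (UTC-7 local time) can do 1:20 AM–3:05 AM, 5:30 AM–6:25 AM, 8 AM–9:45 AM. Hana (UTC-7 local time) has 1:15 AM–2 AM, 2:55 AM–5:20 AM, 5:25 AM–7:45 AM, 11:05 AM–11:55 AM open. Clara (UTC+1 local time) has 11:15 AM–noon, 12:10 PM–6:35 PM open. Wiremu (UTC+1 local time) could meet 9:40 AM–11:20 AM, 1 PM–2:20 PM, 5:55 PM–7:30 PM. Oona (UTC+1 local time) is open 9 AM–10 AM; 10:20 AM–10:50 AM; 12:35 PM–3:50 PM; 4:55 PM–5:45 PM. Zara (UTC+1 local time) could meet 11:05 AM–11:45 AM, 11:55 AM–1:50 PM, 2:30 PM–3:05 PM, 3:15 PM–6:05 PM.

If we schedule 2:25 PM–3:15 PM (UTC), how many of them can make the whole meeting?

Alice in UTC: 10:15-15:35, 15:45-16:35 (add 4h to convert from UTC-4).
Esperanza in UTC: 08:20-10:05, 12:30-13:25, 15:00-16:45 (add 7h to convert from UTC-7).
Hana in UTC: 08:15-09:00, 09:55-12:20, 12:25-14:45, 18:05-18:55 (add 7h to convert from UTC-7).
Clara in UTC: 10:15-11:00, 11:10-17:35 (subtract 1h to convert from UTC+1).
Wiremu in UTC: 08:40-10:20, 12:00-13:20, 16:55-18:30 (subtract 1h to convert from UTC+1).
Oona in UTC: 08:00-09:00, 09:20-09:50, 11:35-14:50, 15:55-16:45 (subtract 1h to convert from UTC+1).
Zara in UTC: 10:05-10:45, 10:55-12:50, 13:30-14:05, 14:15-17:05 (subtract 1h to convert from UTC+1).
Alice, Clara, and Zara can make the full 14:25-15:15 slot — that's 3.

3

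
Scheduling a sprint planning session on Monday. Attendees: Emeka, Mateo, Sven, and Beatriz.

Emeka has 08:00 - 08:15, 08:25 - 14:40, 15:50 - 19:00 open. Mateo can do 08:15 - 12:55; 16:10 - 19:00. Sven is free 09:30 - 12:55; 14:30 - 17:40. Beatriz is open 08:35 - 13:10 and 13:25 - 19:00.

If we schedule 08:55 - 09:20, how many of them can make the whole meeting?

3

Emeka, Mateo, and Beatriz can make the full 08:55-09:20 slot — that's 3.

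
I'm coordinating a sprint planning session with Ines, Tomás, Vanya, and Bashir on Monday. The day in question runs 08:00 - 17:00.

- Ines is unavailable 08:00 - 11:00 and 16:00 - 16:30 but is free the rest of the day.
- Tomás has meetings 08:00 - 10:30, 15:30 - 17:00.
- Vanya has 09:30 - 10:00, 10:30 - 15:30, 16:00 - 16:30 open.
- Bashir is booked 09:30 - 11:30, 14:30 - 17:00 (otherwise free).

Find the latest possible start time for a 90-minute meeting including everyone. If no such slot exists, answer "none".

13:00

Ines free: 11:00-16:00, 16:30-17:00 (invert busy blocks within the working day).
Tomás free: 10:30-15:30 (invert busy blocks within the working day).
Vanya free: 09:30-10:00, 10:30-15:30, 16:00-16:30.
Bashir free: 08:00-09:30, 11:30-14:30 (invert busy blocks within the working day).
Ines ∩ Tomás: 11:00-15:30.
Ines ∩ Tomás ∩ Vanya: 11:00-15:30.
Ines ∩ Tomás ∩ Vanya ∩ Bashir: 11:30-14:30.
The last common window of at least 90 minutes is 11:30-14:30; a 90-minute meeting can start as late as 13:00 and still end by 14:30.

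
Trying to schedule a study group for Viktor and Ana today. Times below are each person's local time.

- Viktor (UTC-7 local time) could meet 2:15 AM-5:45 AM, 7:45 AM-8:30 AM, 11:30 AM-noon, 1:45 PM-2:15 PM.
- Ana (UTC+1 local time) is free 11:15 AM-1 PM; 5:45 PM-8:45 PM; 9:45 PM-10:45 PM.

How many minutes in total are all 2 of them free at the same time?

165

Viktor in UTC: 09:15-12:45, 14:45-15:30, 18:30-19:00, 20:45-21:15 (add 7h to convert from UTC-7).
Ana in UTC: 10:15-12:00, 16:45-19:45, 20:45-21:45 (subtract 1h to convert from UTC+1).
Viktor ∩ Ana: 10:15-12:00, 18:30-19:00, 20:45-21:15.
Summing the common windows: 105 + 30 + 30 = 165 minutes.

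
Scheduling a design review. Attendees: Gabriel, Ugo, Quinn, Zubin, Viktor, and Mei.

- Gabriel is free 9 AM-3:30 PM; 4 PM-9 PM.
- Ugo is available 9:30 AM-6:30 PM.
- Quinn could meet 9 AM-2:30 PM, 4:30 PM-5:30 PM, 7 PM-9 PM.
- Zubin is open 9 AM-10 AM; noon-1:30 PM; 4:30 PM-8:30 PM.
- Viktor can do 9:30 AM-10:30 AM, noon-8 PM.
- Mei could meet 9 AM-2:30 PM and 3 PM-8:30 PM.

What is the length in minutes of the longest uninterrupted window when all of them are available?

90

Gabriel ∩ Ugo: 09:30-15:30, 16:00-18:30.
Gabriel ∩ Ugo ∩ Quinn: 09:30-14:30, 16:30-17:30.
Gabriel ∩ Ugo ∩ Quinn ∩ Zubin: 09:30-10:00, 12:00-13:30, 16:30-17:30.
Gabriel ∩ Ugo ∩ Quinn ∩ Zubin ∩ Viktor: 09:30-10:00, 12:00-13:30, 16:30-17:30.
Gabriel ∩ Ugo ∩ Quinn ∩ Zubin ∩ Viktor ∩ Mei: 09:30-10:00, 12:00-13:30, 16:30-17:30.
The longest is 12:00-13:30 at 90 minutes.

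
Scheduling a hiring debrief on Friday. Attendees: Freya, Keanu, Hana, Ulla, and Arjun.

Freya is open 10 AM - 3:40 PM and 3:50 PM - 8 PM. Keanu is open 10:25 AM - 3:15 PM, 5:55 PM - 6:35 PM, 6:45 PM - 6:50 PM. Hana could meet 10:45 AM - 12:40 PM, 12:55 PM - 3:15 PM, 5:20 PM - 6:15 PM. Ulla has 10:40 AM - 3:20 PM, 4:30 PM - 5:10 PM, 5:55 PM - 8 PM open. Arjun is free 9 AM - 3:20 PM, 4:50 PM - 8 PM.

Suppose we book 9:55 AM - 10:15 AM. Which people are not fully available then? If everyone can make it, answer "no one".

Freya, Hana, Keanu, Ulla

Freya: not fully free for 09:55-10:15. Keanu: not fully free for 09:55-10:15. Hana: not fully free for 09:55-10:15. Ulla: not fully free for 09:55-10:15. Arjun: free for 09:55-10:15.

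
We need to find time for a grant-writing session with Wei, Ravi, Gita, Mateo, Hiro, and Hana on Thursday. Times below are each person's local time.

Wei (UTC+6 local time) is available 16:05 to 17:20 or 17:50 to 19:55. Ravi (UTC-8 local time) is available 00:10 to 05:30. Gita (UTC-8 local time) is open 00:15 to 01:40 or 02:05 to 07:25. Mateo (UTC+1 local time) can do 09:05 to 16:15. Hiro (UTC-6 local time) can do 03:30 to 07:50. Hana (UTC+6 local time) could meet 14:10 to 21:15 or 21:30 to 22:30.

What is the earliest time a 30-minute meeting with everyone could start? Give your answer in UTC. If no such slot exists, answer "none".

Wei in UTC: 10:05-11:20, 11:50-13:55 (subtract 6h to convert from UTC+6).
Ravi in UTC: 08:10-13:30 (add 8h to convert from UTC-8).
Gita in UTC: 08:15-09:40, 10:05-15:25 (add 8h to convert from UTC-8).
Mateo in UTC: 08:05-15:15 (subtract 1h to convert from UTC+1).
Hiro in UTC: 09:30-13:50 (add 6h to convert from UTC-6).
Hana in UTC: 08:10-15:15, 15:30-16:30 (subtract 6h to convert from UTC+6).
Wei ∩ Ravi: 10:05-11:20, 11:50-13:30.
Wei ∩ Ravi ∩ Gita: 10:05-11:20, 11:50-13:30.
Wei ∩ Ravi ∩ Gita ∩ Mateo: 10:05-11:20, 11:50-13:30.
Wei ∩ Ravi ∩ Gita ∩ Mateo ∩ Hiro: 10:05-11:20, 11:50-13:30.
Wei ∩ Ravi ∩ Gita ∩ Mateo ∩ Hiro ∩ Hana: 10:05-11:20, 11:50-13:30.
The first common window of at least 30 minutes is 10:05-11:20, so the earliest start is 10:05.

10:05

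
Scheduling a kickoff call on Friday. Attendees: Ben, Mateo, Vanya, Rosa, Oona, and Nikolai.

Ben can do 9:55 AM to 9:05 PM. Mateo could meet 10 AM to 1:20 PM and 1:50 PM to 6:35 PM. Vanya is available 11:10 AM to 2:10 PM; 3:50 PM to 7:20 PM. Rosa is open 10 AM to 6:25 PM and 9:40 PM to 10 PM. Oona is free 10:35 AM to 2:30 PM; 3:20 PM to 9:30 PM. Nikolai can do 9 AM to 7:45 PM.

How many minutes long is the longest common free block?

Ben ∩ Mateo: 10:00-13:20, 13:50-18:35.
Ben ∩ Mateo ∩ Vanya: 11:10-13:20, 13:50-14:10, 15:50-18:35.
Ben ∩ Mateo ∩ Vanya ∩ Rosa: 11:10-13:20, 13:50-14:10, 15:50-18:25.
Ben ∩ Mateo ∩ Vanya ∩ Rosa ∩ Oona: 11:10-13:20, 13:50-14:10, 15:50-18:25.
Ben ∩ Mateo ∩ Vanya ∩ Rosa ∩ Oona ∩ Nikolai: 11:10-13:20, 13:50-14:10, 15:50-18:25.
The longest is 15:50-18:25 at 155 minutes.

155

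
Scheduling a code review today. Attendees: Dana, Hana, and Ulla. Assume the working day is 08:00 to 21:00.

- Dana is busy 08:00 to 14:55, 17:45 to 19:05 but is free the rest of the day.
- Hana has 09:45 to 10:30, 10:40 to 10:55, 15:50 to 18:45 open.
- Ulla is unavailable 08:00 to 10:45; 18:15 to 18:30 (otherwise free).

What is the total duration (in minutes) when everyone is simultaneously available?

115

Dana free: 14:55-17:45, 19:05-21:00 (invert busy blocks within the working day).
Hana free: 09:45-10:30, 10:40-10:55, 15:50-18:45.
Ulla free: 10:45-18:15, 18:30-21:00 (invert busy blocks within the working day).
Dana ∩ Hana: 15:50-17:45.
Dana ∩ Hana ∩ Ulla: 15:50-17:45.
That's a single block of 115 minutes.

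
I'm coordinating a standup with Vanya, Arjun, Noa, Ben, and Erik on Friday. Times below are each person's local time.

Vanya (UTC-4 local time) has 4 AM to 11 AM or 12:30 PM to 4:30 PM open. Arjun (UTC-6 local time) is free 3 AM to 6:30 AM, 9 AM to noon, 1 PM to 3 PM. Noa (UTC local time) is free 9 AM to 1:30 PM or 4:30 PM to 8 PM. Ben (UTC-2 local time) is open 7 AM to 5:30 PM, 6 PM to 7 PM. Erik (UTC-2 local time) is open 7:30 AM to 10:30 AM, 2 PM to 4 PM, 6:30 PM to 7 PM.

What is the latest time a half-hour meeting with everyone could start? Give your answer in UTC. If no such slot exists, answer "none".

Vanya in UTC: 08:00-15:00, 16:30-20:30 (add 4h to convert from UTC-4).
Arjun in UTC: 09:00-12:30, 15:00-18:00, 19:00-21:00 (add 6h to convert from UTC-6).
Noa in UTC: 09:00-13:30, 16:30-20:00.
Ben in UTC: 09:00-19:30, 20:00-21:00 (add 2h to convert from UTC-2).
Erik in UTC: 09:30-12:30, 16:00-18:00, 20:30-21:00 (add 2h to convert from UTC-2).
Vanya ∩ Arjun: 09:00-12:30, 16:30-18:00, 19:00-20:30.
Vanya ∩ Arjun ∩ Noa: 09:00-12:30, 16:30-18:00, 19:00-20:00.
Vanya ∩ Arjun ∩ Noa ∩ Ben: 09:00-12:30, 16:30-18:00, 19:00-19:30.
Vanya ∩ Arjun ∩ Noa ∩ Ben ∩ Erik: 09:30-12:30, 16:30-18:00.
Those are the intersection windows.
The last common window of at least 30 minutes is 16:30-18:00; a 30-minute meeting can start as late as 17:30 and still end by 18:00.

17:30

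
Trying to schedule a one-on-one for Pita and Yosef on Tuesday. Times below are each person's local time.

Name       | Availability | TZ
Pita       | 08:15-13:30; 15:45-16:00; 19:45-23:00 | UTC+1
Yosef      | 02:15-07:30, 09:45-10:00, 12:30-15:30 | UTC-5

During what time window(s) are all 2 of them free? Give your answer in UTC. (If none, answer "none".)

07:15-12:30, 14:45-15:00, 18:45-20:30

Pita in UTC: 07:15-12:30, 14:45-15:00, 18:45-22:00 (subtract 1h to convert from UTC+1).
Yosef in UTC: 07:15-12:30, 14:45-15:00, 17:30-20:30 (add 5h to convert from UTC-5).
Pita ∩ Yosef: 07:15-12:30, 14:45-15:00, 18:45-20:30.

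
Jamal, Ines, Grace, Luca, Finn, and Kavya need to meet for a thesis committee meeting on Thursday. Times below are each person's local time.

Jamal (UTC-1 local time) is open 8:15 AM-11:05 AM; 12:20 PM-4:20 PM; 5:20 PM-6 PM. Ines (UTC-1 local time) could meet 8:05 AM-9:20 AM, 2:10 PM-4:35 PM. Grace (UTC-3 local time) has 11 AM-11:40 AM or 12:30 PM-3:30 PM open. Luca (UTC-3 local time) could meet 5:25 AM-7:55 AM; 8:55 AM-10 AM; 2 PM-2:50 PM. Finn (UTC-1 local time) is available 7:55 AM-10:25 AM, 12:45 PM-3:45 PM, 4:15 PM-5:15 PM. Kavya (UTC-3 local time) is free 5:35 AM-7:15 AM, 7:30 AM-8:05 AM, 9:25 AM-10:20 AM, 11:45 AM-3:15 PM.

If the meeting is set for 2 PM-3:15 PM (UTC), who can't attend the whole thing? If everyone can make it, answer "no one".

Grace, Ines, Kavya, Luca

Jamal in UTC: 09:15-12:05, 13:20-17:20, 18:20-19:00 (add 1h to convert from UTC-1).
Ines in UTC: 09:05-10:20, 15:10-17:35 (add 1h to convert from UTC-1).
Grace in UTC: 14:00-14:40, 15:30-18:30 (add 3h to convert from UTC-3).
Luca in UTC: 08:25-10:55, 11:55-13:00, 17:00-17:50 (add 3h to convert from UTC-3).
Finn in UTC: 08:55-11:25, 13:45-16:45, 17:15-18:15 (add 1h to convert from UTC-1).
Kavya in UTC: 08:35-10:15, 10:30-11:05, 12:25-13:20, 14:45-18:15 (add 3h to convert from UTC-3).
Jamal: free for 14:00-15:15. Ines: not fully free for 14:00-15:15. Grace: not fully free for 14:00-15:15. Luca: not fully free for 14:00-15:15. Finn: free for 14:00-15:15. Kavya: not fully free for 14:00-15:15.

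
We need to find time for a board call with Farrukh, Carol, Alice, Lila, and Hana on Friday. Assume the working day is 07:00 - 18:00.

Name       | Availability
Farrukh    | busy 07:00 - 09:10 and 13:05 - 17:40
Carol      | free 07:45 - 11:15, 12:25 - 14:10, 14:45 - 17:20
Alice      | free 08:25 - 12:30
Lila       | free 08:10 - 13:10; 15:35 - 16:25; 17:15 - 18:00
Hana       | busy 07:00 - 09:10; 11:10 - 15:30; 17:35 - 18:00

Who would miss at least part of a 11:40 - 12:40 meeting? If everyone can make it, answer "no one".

Alice, Carol, Hana

Farrukh free: 09:10-13:05, 17:40-18:00 (invert busy blocks within the working day).
Carol free: 07:45-11:15, 12:25-14:10, 14:45-17:20.
Alice free: 08:25-12:30.
Lila free: 08:10-13:10, 15:35-16:25, 17:15-18:00.
Hana free: 09:10-11:10, 15:30-17:35 (invert busy blocks within the working day).
Farrukh: free for 11:40-12:40. Carol: not fully free for 11:40-12:40. Alice: not fully free for 11:40-12:40. Lila: free for 11:40-12:40. Hana: not fully free for 11:40-12:40.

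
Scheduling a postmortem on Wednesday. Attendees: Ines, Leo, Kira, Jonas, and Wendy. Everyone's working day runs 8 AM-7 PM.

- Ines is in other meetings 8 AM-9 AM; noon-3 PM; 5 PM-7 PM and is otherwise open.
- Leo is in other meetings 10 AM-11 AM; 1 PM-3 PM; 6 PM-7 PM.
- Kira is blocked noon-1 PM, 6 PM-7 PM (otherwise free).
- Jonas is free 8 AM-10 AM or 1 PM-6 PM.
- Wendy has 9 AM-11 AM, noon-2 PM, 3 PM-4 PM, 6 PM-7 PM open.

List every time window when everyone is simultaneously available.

09:00-10:00, 15:00-16:00

Ines free: 09:00-12:00, 15:00-17:00 (invert busy blocks within the working day).
Leo free: 08:00-10:00, 11:00-13:00, 15:00-18:00 (invert busy blocks within the working day).
Kira free: 08:00-12:00, 13:00-18:00 (invert busy blocks within the working day).
Jonas free: 08:00-10:00, 13:00-18:00.
Wendy free: 09:00-11:00, 12:00-14:00, 15:00-16:00, 18:00-19:00.
Ines ∩ Leo: 09:00-10:00, 11:00-12:00, 15:00-17:00.
Ines ∩ Leo ∩ Kira: 09:00-10:00, 11:00-12:00, 15:00-17:00.
Ines ∩ Leo ∩ Kira ∩ Jonas: 09:00-10:00, 15:00-17:00.
Ines ∩ Leo ∩ Kira ∩ Jonas ∩ Wendy: 09:00-10:00, 15:00-16:00.
So the common availability across everyone is 09:00-10:00, 15:00-16:00.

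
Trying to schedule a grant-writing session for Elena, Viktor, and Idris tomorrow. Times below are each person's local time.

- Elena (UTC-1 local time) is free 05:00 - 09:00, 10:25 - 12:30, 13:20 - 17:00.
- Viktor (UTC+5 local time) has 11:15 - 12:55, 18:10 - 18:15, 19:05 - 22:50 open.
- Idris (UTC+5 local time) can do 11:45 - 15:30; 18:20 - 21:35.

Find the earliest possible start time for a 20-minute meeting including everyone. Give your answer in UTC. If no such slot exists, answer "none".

06:45

Elena in UTC: 06:00-10:00, 11:25-13:30, 14:20-18:00 (add 1h to convert from UTC-1).
Viktor in UTC: 06:15-07:55, 13:10-13:15, 14:05-17:50 (subtract 5h to convert from UTC+5).
Idris in UTC: 06:45-10:30, 13:20-16:35 (subtract 5h to convert from UTC+5).
Elena ∩ Viktor: 06:15-07:55, 13:10-13:15, 14:20-17:50.
Elena ∩ Viktor ∩ Idris: 06:45-07:55, 14:20-16:35.
The first common window of at least 20 minutes is 06:45-07:55, so the earliest start is 06:45.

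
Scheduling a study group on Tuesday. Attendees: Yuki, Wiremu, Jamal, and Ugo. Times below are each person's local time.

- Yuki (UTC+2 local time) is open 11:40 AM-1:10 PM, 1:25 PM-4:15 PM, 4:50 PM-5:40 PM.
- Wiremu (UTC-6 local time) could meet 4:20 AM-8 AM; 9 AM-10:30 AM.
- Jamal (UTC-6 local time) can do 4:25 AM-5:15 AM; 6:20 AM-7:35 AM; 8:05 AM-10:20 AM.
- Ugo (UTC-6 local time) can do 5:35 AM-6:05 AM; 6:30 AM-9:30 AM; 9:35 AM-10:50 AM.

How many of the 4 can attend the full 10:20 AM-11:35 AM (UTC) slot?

Yuki in UTC: 09:40-11:10, 11:25-14:15, 14:50-15:40 (subtract 2h to convert from UTC+2).
Wiremu in UTC: 10:20-14:00, 15:00-16:30 (add 6h to convert from UTC-6).
Jamal in UTC: 10:25-11:15, 12:20-13:35, 14:05-16:20 (add 6h to convert from UTC-6).
Ugo in UTC: 11:35-12:05, 12:30-15:30, 15:35-16:50 (add 6h to convert from UTC-6).
Wiremu can make the full 10:20-11:35 slot — that's 1.

1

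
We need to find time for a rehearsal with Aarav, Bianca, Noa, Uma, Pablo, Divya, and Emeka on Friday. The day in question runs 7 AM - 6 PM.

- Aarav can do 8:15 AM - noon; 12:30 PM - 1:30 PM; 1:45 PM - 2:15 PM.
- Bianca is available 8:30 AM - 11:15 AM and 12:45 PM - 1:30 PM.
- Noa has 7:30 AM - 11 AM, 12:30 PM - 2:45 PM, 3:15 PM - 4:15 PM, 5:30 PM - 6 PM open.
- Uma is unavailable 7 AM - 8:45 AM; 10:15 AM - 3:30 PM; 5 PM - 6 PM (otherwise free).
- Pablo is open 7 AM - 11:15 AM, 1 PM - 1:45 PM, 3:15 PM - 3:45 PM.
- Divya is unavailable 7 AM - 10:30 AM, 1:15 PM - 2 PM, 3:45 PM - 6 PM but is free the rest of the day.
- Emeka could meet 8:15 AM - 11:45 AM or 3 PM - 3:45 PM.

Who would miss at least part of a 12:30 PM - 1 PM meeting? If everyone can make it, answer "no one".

Aarav free: 08:15-12:00, 12:30-13:30, 13:45-14:15.
Bianca free: 08:30-11:15, 12:45-13:30.
Noa free: 07:30-11:00, 12:30-14:45, 15:15-16:15, 17:30-18:00.
Uma free: 08:45-10:15, 15:30-17:00 (invert busy blocks within the working day).
Pablo free: 07:00-11:15, 13:00-13:45, 15:15-15:45.
Divya free: 10:30-13:15, 14:00-15:45 (invert busy blocks within the working day).
Emeka free: 08:15-11:45, 15:00-15:45.
Aarav: free for 12:30-13:00. Bianca: not fully free for 12:30-13:00. Noa: free for 12:30-13:00. Uma: not fully free for 12:30-13:00. Pablo: not fully free for 12:30-13:00. Divya: free for 12:30-13:00. Emeka: not fully free for 12:30-13:00.

Bianca, Emeka, Pablo, Uma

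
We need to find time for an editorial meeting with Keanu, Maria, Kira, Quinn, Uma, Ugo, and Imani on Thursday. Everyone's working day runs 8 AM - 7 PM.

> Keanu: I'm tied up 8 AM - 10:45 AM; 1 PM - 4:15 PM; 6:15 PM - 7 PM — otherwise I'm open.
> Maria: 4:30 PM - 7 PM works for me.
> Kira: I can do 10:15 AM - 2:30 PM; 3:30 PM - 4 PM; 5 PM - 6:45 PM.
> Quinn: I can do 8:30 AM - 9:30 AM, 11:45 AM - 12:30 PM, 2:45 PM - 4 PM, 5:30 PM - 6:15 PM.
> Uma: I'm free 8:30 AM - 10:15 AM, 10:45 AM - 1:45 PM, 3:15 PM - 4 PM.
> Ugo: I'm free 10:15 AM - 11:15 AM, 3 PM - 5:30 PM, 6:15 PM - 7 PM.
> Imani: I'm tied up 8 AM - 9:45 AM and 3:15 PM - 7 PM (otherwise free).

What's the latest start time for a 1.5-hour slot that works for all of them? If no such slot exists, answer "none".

Keanu free: 10:45-13:00, 16:15-18:15 (invert busy blocks within the working day).
Maria free: 16:30-19:00.
Kira free: 10:15-14:30, 15:30-16:00, 17:00-18:45.
Quinn free: 08:30-09:30, 11:45-12:30, 14:45-16:00, 17:30-18:15.
Uma free: 08:30-10:15, 10:45-13:45, 15:15-16:00.
Ugo free: 10:15-11:15, 15:00-17:30, 18:15-19:00.
Imani free: 09:45-15:15 (invert busy blocks within the working day).
Keanu ∩ Maria: 16:30-18:15.
Keanu ∩ Maria ∩ Kira: 17:00-18:15.
Keanu ∩ Maria ∩ Kira ∩ Quinn: 17:30-18:15.
Keanu ∩ Maria ∩ Kira ∩ Quinn ∩ Uma: ∅.
Keanu ∩ Maria ∩ Kira ∩ Quinn ∩ Uma ∩ Ugo: ∅.
Keanu ∩ Maria ∩ Kira ∩ Quinn ∩ Uma ∩ Ugo ∩ Imani: ∅.
There is no time when everyone is free.
No common window is at least 90 minutes long.

none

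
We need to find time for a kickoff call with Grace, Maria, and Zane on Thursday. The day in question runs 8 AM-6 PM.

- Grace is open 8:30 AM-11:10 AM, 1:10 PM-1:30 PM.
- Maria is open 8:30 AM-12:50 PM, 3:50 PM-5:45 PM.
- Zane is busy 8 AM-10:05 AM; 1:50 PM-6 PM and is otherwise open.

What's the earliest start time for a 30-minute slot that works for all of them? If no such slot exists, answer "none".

10:05

Grace free: 08:30-11:10, 13:10-13:30.
Maria free: 08:30-12:50, 15:50-17:45.
Zane free: 10:05-13:50 (invert busy blocks within the working day).
Grace ∩ Maria: 08:30-11:10.
Grace ∩ Maria ∩ Zane: 10:05-11:10.
So the common availability across everyone is 10:05-11:10.
The first common window of at least 30 minutes is 10:05-11:10, so the earliest start is 10:05.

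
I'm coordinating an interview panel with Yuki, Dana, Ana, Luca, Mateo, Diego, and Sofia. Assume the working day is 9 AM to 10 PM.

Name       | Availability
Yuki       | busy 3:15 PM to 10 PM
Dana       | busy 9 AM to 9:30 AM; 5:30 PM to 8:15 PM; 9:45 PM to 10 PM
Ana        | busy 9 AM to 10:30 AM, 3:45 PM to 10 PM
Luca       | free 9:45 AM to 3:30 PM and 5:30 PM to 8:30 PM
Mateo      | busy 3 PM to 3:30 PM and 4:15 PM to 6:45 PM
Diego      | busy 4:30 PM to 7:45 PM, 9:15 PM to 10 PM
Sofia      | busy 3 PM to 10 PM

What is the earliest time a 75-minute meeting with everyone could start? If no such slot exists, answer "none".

Yuki free: 09:00-15:15 (invert busy blocks within the working day).
Dana free: 09:30-17:30, 20:15-21:45 (invert busy blocks within the working day).
Ana free: 10:30-15:45 (invert busy blocks within the working day).
Luca free: 09:45-15:30, 17:30-20:30.
Mateo free: 09:00-15:00, 15:30-16:15, 18:45-22:00 (invert busy blocks within the working day).
Diego free: 09:00-16:30, 19:45-21:15 (invert busy blocks within the working day).
Sofia free: 09:00-15:00 (invert busy blocks within the working day).
Yuki ∩ Dana: 09:30-15:15.
Yuki ∩ Dana ∩ Ana: 10:30-15:15.
Yuki ∩ Dana ∩ Ana ∩ Luca: 10:30-15:15.
Yuki ∩ Dana ∩ Ana ∩ Luca ∩ Mateo: 10:30-15:00.
Yuki ∩ Dana ∩ Ana ∩ Luca ∩ Mateo ∩ Diego: 10:30-15:00.
Yuki ∩ Dana ∩ Ana ∩ Luca ∩ Mateo ∩ Diego ∩ Sofia: 10:30-15:00.
The first common window of at least 75 minutes is 10:30-15:00, so the earliest start is 10:30.

10:30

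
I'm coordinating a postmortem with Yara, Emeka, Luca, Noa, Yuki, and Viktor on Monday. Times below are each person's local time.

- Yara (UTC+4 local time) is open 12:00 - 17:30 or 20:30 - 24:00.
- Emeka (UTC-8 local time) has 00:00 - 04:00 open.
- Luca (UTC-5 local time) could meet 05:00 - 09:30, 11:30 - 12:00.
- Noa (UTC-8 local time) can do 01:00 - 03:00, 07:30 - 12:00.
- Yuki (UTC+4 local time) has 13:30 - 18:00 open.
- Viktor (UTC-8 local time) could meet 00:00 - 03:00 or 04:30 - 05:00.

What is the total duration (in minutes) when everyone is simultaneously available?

60

Yara in UTC: 08:00-13:30, 16:30-20:00 (subtract 4h to convert from UTC+4).
Emeka in UTC: 08:00-12:00 (add 8h to convert from UTC-8).
Luca in UTC: 10:00-14:30, 16:30-17:00 (add 5h to convert from UTC-5).
Noa in UTC: 09:00-11:00, 15:30-20:00 (add 8h to convert from UTC-8).
Yuki in UTC: 09:30-14:00 (subtract 4h to convert from UTC+4).
Viktor in UTC: 08:00-11:00, 12:30-13:00 (add 8h to convert from UTC-8).
Yara ∩ Emeka: 08:00-12:00.
Yara ∩ Emeka ∩ Luca: 10:00-12:00.
Yara ∩ Emeka ∩ Luca ∩ Noa: 10:00-11:00.
Yara ∩ Emeka ∩ Luca ∩ Noa ∩ Yuki: 10:00-11:00.
Yara ∩ Emeka ∩ Luca ∩ Noa ∩ Yuki ∩ Viktor: 10:00-11:00.
So the common availability across everyone is 10:00-11:00.
That's a single block of 60 minutes.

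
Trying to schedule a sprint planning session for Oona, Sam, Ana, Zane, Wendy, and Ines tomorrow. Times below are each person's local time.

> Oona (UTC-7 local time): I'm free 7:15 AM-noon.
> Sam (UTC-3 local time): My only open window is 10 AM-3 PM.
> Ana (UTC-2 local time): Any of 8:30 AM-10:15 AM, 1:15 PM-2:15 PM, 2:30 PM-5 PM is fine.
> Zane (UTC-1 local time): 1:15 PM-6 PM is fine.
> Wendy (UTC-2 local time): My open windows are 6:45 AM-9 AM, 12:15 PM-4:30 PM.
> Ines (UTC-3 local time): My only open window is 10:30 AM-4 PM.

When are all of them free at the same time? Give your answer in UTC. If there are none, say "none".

Oona in UTC: 14:15-19:00 (add 7h to convert from UTC-7).
Sam in UTC: 13:00-18:00 (add 3h to convert from UTC-3).
Ana in UTC: 10:30-12:15, 15:15-16:15, 16:30-19:00 (add 2h to convert from UTC-2).
Zane in UTC: 14:15-19:00 (add 1h to convert from UTC-1).
Wendy in UTC: 08:45-11:00, 14:15-18:30 (add 2h to convert from UTC-2).
Ines in UTC: 13:30-19:00 (add 3h to convert from UTC-3).
Oona ∩ Sam: 14:15-18:00.
Oona ∩ Sam ∩ Ana: 15:15-16:15, 16:30-18:00.
Oona ∩ Sam ∩ Ana ∩ Zane: 15:15-16:15, 16:30-18:00.
Oona ∩ Sam ∩ Ana ∩ Zane ∩ Wendy: 15:15-16:15, 16:30-18:00.
Oona ∩ Sam ∩ Ana ∩ Zane ∩ Wendy ∩ Ines: 15:15-16:15, 16:30-18:00.

15:15-16:15, 16:30-18:00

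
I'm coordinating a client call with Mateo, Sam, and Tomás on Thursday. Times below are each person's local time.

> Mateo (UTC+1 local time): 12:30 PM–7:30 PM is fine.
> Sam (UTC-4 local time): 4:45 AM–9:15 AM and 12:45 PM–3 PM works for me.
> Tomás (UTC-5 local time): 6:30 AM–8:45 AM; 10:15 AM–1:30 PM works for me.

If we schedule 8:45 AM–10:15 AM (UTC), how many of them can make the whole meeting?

Mateo in UTC: 11:30-18:30 (subtract 1h to convert from UTC+1).
Sam in UTC: 08:45-13:15, 16:45-19:00 (add 4h to convert from UTC-4).
Tomás in UTC: 11:30-13:45, 15:15-18:30 (add 5h to convert from UTC-5).
Sam can make the full 08:45-10:15 slot — that's 1.

1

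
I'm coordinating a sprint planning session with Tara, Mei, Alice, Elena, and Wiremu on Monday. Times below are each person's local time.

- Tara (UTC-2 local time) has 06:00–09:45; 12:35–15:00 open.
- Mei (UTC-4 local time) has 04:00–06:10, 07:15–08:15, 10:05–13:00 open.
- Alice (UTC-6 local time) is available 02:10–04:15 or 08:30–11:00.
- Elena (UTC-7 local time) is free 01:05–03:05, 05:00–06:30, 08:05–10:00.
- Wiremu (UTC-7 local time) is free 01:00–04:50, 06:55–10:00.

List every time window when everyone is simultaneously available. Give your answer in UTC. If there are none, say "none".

Tara in UTC: 08:00-11:45, 14:35-17:00 (add 2h to convert from UTC-2).
Mei in UTC: 08:00-10:10, 11:15-12:15, 14:05-17:00 (add 4h to convert from UTC-4).
Alice in UTC: 08:10-10:15, 14:30-17:00 (add 6h to convert from UTC-6).
Elena in UTC: 08:05-10:05, 12:00-13:30, 15:05-17:00 (add 7h to convert from UTC-7).
Wiremu in UTC: 08:00-11:50, 13:55-17:00 (add 7h to convert from UTC-7).
Tara ∩ Mei: 08:00-10:10, 11:15-11:45, 14:35-17:00.
Tara ∩ Mei ∩ Alice: 08:10-10:10, 14:35-17:00.
Tara ∩ Mei ∩ Alice ∩ Elena: 08:10-10:05, 15:05-17:00.
Tara ∩ Mei ∩ Alice ∩ Elena ∩ Wiremu: 08:10-10:05, 15:05-17:00.

08:10-10:05, 15:05-17:00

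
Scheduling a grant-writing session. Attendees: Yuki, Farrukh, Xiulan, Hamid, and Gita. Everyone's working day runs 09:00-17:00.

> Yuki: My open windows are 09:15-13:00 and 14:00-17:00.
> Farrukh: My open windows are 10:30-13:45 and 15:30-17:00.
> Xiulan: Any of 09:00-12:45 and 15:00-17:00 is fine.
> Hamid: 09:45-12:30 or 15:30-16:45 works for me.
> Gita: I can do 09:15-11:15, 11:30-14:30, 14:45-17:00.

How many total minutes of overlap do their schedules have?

180

Yuki ∩ Farrukh: 10:30-13:00, 15:30-17:00.
Yuki ∩ Farrukh ∩ Xiulan: 10:30-12:45, 15:30-17:00.
Yuki ∩ Farrukh ∩ Xiulan ∩ Hamid: 10:30-12:30, 15:30-16:45.
Yuki ∩ Farrukh ∩ Xiulan ∩ Hamid ∩ Gita: 10:30-11:15, 11:30-12:30, 15:30-16:45.
So the common availability across everyone is 10:30-11:15, 11:30-12:30, 15:30-16:45.
Summing the common windows: 45 + 60 + 75 = 180 minutes.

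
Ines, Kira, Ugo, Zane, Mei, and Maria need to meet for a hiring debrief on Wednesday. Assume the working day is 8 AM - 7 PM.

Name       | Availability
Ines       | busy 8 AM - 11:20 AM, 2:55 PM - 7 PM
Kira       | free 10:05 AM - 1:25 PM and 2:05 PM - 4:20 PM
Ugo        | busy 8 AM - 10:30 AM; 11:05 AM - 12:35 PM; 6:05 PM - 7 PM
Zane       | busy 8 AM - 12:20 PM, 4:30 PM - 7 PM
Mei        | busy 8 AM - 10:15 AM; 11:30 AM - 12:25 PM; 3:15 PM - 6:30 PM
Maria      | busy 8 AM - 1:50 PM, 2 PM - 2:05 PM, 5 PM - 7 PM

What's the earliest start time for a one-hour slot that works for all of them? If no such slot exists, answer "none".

none

Ines free: 11:20-14:55 (invert busy blocks within the working day).
Kira free: 10:05-13:25, 14:05-16:20.
Ugo free: 10:30-11:05, 12:35-18:05 (invert busy blocks within the working day).
Zane free: 12:20-16:30 (invert busy blocks within the working day).
Mei free: 10:15-11:30, 12:25-15:15, 18:30-19:00 (invert busy blocks within the working day).
Maria free: 13:50-14:00, 14:05-17:00 (invert busy blocks within the working day).
Ines ∩ Kira: 11:20-13:25, 14:05-14:55.
Ines ∩ Kira ∩ Ugo: 12:35-13:25, 14:05-14:55.
Ines ∩ Kira ∩ Ugo ∩ Zane: 12:35-13:25, 14:05-14:55.
Ines ∩ Kira ∩ Ugo ∩ Zane ∩ Mei: 12:35-13:25, 14:05-14:55.
Ines ∩ Kira ∩ Ugo ∩ Zane ∩ Mei ∩ Maria: 14:05-14:55.
No common window is at least 60 minutes long.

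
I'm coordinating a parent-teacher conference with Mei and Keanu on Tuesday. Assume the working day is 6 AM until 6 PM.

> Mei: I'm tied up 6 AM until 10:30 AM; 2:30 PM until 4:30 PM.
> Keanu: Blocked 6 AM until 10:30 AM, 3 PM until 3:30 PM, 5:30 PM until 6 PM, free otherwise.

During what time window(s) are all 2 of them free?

10:30-14:30, 16:30-17:30

Mei free: 10:30-14:30, 16:30-18:00 (invert busy blocks within the working day).
Keanu free: 10:30-15:00, 15:30-17:30 (invert busy blocks within the working day).
Mei ∩ Keanu: 10:30-14:30, 16:30-17:30.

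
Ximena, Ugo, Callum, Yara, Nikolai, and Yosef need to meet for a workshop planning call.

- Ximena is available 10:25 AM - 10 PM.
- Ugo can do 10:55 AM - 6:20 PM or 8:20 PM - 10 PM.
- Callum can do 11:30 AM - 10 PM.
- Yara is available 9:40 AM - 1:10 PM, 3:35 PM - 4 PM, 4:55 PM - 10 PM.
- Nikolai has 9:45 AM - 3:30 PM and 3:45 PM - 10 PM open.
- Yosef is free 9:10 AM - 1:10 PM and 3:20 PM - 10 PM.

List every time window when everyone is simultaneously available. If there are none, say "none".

Ximena ∩ Ugo: 10:55-18:20, 20:20-22:00.
Ximena ∩ Ugo ∩ Callum: 11:30-18:20, 20:20-22:00.
Ximena ∩ Ugo ∩ Callum ∩ Yara: 11:30-13:10, 15:35-16:00, 16:55-18:20, 20:20-22:00.
Ximena ∩ Ugo ∩ Callum ∩ Yara ∩ Nikolai: 11:30-13:10, 15:45-16:00, 16:55-18:20, 20:20-22:00.
Ximena ∩ Ugo ∩ Callum ∩ Yara ∩ Nikolai ∩ Yosef: 11:30-13:10, 15:45-16:00, 16:55-18:20, 20:20-22:00.

11:30-13:10, 15:45-16:00, 16:55-18:20, 20:20-22:00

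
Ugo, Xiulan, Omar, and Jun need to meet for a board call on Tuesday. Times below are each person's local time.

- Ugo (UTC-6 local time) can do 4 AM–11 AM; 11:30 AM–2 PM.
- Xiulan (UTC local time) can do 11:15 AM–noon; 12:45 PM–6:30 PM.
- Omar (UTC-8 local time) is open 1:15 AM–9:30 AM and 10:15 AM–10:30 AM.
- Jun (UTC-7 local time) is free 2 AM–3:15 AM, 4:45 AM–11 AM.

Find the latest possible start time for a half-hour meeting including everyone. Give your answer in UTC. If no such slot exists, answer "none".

16:30

Ugo in UTC: 10:00-17:00, 17:30-20:00 (add 6h to convert from UTC-6).
Xiulan in UTC: 11:15-12:00, 12:45-18:30.
Omar in UTC: 09:15-17:30, 18:15-18:30 (add 8h to convert from UTC-8).
Jun in UTC: 09:00-10:15, 11:45-18:00 (add 7h to convert from UTC-7).
Ugo ∩ Xiulan: 11:15-12:00, 12:45-17:00, 17:30-18:30.
Ugo ∩ Xiulan ∩ Omar: 11:15-12:00, 12:45-17:00, 18:15-18:30.
Ugo ∩ Xiulan ∩ Omar ∩ Jun: 11:45-12:00, 12:45-17:00.
The last common window of at least 30 minutes is 12:45-17:00; a 30-minute meeting can start as late as 16:30 and still end by 17:00.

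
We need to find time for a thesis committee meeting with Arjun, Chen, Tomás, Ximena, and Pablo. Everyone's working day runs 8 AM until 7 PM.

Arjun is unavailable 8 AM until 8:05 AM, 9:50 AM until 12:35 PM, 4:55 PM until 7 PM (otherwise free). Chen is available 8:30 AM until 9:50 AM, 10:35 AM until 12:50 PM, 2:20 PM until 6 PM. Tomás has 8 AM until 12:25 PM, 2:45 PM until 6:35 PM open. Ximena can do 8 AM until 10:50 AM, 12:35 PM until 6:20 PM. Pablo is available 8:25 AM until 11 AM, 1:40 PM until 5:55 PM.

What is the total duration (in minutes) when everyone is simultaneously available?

Arjun free: 08:05-09:50, 12:35-16:55 (invert busy blocks within the working day).
Chen free: 08:30-09:50, 10:35-12:50, 14:20-18:00.
Tomás free: 08:00-12:25, 14:45-18:35.
Ximena free: 08:00-10:50, 12:35-18:20.
Pablo free: 08:25-11:00, 13:40-17:55.
Arjun ∩ Chen: 08:30-09:50, 12:35-12:50, 14:20-16:55.
Arjun ∩ Chen ∩ Tomás: 08:30-09:50, 14:45-16:55.
Arjun ∩ Chen ∩ Tomás ∩ Ximena: 08:30-09:50, 14:45-16:55.
Arjun ∩ Chen ∩ Tomás ∩ Ximena ∩ Pablo: 08:30-09:50, 14:45-16:55.
Summing the common windows: 80 + 130 = 210 minutes.

210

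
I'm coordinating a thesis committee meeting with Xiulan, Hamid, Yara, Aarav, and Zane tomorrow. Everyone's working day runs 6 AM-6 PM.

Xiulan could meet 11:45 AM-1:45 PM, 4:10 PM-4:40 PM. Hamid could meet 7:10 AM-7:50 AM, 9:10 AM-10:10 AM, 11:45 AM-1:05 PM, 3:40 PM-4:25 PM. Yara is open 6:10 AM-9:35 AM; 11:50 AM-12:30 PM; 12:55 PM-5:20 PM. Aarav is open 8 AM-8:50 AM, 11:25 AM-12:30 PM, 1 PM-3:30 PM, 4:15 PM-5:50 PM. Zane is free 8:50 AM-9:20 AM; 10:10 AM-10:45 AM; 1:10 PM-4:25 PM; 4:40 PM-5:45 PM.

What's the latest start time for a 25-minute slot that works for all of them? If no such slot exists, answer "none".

Xiulan ∩ Hamid: 11:45-13:05, 16:10-16:25.
Xiulan ∩ Hamid ∩ Yara: 11:50-12:30, 12:55-13:05, 16:10-16:25.
Xiulan ∩ Hamid ∩ Yara ∩ Aarav: 11:50-12:30, 13:00-13:05, 16:15-16:25.
Xiulan ∩ Hamid ∩ Yara ∩ Aarav ∩ Zane: 16:15-16:25.
Those are the intersection windows.
No common window is at least 25 minutes long.

none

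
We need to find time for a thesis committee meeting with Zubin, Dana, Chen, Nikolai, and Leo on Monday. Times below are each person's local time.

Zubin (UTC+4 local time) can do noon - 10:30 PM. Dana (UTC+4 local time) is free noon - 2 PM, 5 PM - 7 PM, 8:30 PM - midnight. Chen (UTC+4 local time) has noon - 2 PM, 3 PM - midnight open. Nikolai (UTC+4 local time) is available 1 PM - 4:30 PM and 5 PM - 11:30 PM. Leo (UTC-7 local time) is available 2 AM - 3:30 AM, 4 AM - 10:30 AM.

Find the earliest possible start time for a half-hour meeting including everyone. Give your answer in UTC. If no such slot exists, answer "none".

Zubin in UTC: 08:00-18:30 (subtract 4h to convert from UTC+4).
Dana in UTC: 08:00-10:00, 13:00-15:00, 16:30-20:00 (subtract 4h to convert from UTC+4).
Chen in UTC: 08:00-10:00, 11:00-20:00 (subtract 4h to convert from UTC+4).
Nikolai in UTC: 09:00-12:30, 13:00-19:30 (subtract 4h to convert from UTC+4).
Leo in UTC: 09:00-10:30, 11:00-17:30 (add 7h to convert from UTC-7).
Zubin ∩ Dana: 08:00-10:00, 13:00-15:00, 16:30-18:30.
Zubin ∩ Dana ∩ Chen: 08:00-10:00, 13:00-15:00, 16:30-18:30.
Zubin ∩ Dana ∩ Chen ∩ Nikolai: 09:00-10:00, 13:00-15:00, 16:30-18:30.
Zubin ∩ Dana ∩ Chen ∩ Nikolai ∩ Leo: 09:00-10:00, 13:00-15:00, 16:30-17:30.
The first common window of at least 30 minutes is 09:00-10:00, so the earliest start is 09:00.

09:00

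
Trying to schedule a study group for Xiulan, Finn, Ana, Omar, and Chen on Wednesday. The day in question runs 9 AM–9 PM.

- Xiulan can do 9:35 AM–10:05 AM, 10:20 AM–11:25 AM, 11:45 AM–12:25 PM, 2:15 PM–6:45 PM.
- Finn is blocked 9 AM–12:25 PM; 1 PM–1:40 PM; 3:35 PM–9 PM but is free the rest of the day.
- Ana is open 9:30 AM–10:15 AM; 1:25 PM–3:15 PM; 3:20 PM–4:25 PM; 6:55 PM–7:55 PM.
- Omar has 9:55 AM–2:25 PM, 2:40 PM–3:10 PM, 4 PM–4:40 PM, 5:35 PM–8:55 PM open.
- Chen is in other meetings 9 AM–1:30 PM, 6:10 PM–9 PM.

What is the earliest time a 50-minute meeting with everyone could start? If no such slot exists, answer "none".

none

Xiulan free: 09:35-10:05, 10:20-11:25, 11:45-12:25, 14:15-18:45.
Finn free: 12:25-13:00, 13:40-15:35 (invert busy blocks within the working day).
Ana free: 09:30-10:15, 13:25-15:15, 15:20-16:25, 18:55-19:55.
Omar free: 09:55-14:25, 14:40-15:10, 16:00-16:40, 17:35-20:55.
Chen free: 13:30-18:10 (invert busy blocks within the working day).
Xiulan ∩ Finn: 14:15-15:35.
Xiulan ∩ Finn ∩ Ana: 14:15-15:15, 15:20-15:35.
Xiulan ∩ Finn ∩ Ana ∩ Omar: 14:15-14:25, 14:40-15:10.
Xiulan ∩ Finn ∩ Ana ∩ Omar ∩ Chen: 14:15-14:25, 14:40-15:10.
No common window is at least 50 minutes long.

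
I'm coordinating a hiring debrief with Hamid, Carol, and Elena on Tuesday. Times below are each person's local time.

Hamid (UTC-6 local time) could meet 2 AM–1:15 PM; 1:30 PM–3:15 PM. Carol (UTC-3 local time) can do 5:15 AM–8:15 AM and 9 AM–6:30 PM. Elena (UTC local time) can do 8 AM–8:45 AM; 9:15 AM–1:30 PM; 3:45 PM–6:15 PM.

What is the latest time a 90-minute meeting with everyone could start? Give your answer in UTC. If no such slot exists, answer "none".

Hamid in UTC: 08:00-19:15, 19:30-21:15 (add 6h to convert from UTC-6).
Carol in UTC: 08:15-11:15, 12:00-21:30 (add 3h to convert from UTC-3).
Elena in UTC: 08:00-08:45, 09:15-13:30, 15:45-18:15.
Hamid ∩ Carol: 08:15-11:15, 12:00-19:15, 19:30-21:15.
Hamid ∩ Carol ∩ Elena: 08:15-08:45, 09:15-11:15, 12:00-13:30, 15:45-18:15.
Those are the intersection windows.
The last common window of at least 90 minutes is 15:45-18:15; a 90-minute meeting can start as late as 16:45 and still end by 18:15.

16:45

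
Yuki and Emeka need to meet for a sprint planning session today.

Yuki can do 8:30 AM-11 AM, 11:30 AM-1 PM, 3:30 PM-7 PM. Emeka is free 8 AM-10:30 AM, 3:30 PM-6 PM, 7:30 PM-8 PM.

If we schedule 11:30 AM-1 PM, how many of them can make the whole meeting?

1

Yuki can make the full 11:30-13:00 slot — that's 1.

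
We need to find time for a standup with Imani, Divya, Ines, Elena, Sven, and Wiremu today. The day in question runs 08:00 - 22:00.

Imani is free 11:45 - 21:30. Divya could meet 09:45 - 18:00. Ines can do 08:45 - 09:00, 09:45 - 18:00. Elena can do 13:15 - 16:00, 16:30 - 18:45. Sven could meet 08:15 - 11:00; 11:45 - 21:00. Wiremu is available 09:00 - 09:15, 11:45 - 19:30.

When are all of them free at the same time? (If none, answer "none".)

13:15-16:00, 16:30-18:00

Imani ∩ Divya: 11:45-18:00.
Imani ∩ Divya ∩ Ines: 11:45-18:00.
Imani ∩ Divya ∩ Ines ∩ Elena: 13:15-16:00, 16:30-18:00.
Imani ∩ Divya ∩ Ines ∩ Elena ∩ Sven: 13:15-16:00, 16:30-18:00.
Imani ∩ Divya ∩ Ines ∩ Elena ∩ Sven ∩ Wiremu: 13:15-16:00, 16:30-18:00.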